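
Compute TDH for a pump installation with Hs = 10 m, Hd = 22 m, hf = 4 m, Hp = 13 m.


TDH = Hs + Hd + hf + Hp = 10 + 22 + 4 + 13 = 49

49 m


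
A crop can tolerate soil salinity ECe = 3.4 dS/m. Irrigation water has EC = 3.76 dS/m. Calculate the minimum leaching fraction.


LR = ECiw / (5*ECe - ECiw)
LR = 3.76 / (5*3.4 - 3.76)
LR = 3.76 / 13.2400

0.2840


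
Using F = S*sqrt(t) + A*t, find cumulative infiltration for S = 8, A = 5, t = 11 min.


F = S*sqrt(t) + A*t
F = 8*sqrt(11) + 5*11
F = 8*3.316625 + 55

81.5330 mm


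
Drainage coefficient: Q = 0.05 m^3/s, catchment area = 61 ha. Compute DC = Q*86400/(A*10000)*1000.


DC = Q * 86400 / (A * 10000) * 1000
DC = 0.05 * 86400 / (61 * 10000) * 1000
DC = 4320000.0000 / 610000

7.0820 mm/day


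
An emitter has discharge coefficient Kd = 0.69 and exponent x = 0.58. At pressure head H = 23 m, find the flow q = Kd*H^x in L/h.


q = Kd * H^x = 0.69 * 23^0.58 = 0.69 * 6.163142

4.2526 L/h


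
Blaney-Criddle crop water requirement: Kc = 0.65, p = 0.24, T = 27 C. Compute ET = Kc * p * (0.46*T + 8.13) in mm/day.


ET = Kc * p * (0.46*T + 8.13)
ET = 0.65 * 0.24 * (0.46*27 + 8.13)
ET = 0.65 * 0.24 * 20.5500

3.2058 mm/day


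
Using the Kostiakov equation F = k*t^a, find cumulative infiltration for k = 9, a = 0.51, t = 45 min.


F = k * t^a = 9 * 45^0.51
F = 9 * 6.968485

62.7164 mm


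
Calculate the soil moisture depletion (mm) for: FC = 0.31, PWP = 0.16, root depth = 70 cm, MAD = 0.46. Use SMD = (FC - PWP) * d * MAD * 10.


SMD = (FC - PWP) * d * MAD * 10
SMD = (0.31 - 0.16) * 70 * 0.46 * 10
SMD = 0.1500 * 70 * 0.46 * 10

48.3000 mm


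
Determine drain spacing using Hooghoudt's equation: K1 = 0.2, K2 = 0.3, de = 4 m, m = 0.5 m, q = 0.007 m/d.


S^2 = 8*K2*de*m/q + 4*K1*m^2/q
S^2 = 8*0.3*4*0.5/0.007 + 4*0.2*0.5^2/0.007
S = sqrt(714.2857)

26.7261 m


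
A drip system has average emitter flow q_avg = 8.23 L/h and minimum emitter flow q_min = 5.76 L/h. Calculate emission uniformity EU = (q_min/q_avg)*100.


EU = (q_min/q_avg)*100 = (5.76/8.23)*100 = 69.9878%

69.9878 %


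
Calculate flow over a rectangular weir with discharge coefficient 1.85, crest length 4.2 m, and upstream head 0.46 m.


Q = C * L * H^(3/2) = 1.85 * 4.2 * 0.46^1.5 = 1.85 * 4.2 * 0.311987

2.4241 m^3/s


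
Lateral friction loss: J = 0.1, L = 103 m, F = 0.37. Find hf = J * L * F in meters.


hf = J * L * F = 0.1 * 103 * 0.37 = 3.8110 m

3.8110 m


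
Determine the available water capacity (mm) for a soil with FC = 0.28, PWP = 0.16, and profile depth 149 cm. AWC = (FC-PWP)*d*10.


AWC = (FC - PWP) * d * 10
AWC = (0.28 - 0.16) * 149 * 10
AWC = 0.1200 * 149 * 10

178.8000 mm


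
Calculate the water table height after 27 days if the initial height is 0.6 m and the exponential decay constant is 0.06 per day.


m = m0 * exp(-k*t)
m = 0.6 * exp(-0.06 * 27)
m = 0.6 * exp(-1.6200)

0.1187 m


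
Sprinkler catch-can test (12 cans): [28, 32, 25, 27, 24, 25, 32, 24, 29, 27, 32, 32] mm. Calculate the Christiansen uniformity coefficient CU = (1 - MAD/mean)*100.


mean = 28.083333 mm
MAD = 2.763889 mm
CU = (1 - 2.763889/28.083333)*100

90.1583 %


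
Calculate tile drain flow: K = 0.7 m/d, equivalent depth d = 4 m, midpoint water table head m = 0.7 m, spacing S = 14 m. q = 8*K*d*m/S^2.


q = 8*K*d*m/S^2
q = 8*0.7*4*0.7/14^2
q = 15.6800 / 196

0.0800 m/d


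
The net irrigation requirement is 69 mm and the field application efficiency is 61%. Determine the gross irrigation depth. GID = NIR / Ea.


Ea = 61% = 0.61
GID = NIR / Ea = 69 / 0.61 = 113.1148 mm

113.1148 mm


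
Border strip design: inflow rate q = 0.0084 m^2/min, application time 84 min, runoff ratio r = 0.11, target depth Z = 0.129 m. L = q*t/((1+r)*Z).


L = q*t/((1+r)*Z)
L = 0.0084*84/((1+0.11)*0.129)
L = 0.7056/0.14319

4.9277 m


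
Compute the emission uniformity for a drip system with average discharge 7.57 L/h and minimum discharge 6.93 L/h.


EU = (q_min/q_avg)*100 = (6.93/7.57)*100 = 91.5456%

91.5456 %


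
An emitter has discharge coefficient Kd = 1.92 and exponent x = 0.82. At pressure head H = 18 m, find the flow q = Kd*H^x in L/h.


q = Kd * H^x = 1.92 * 18^0.82 = 1.92 * 10.698514

20.5411 L/h


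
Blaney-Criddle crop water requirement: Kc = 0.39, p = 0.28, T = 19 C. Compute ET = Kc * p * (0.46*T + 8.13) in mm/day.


ET = Kc * p * (0.46*T + 8.13)
ET = 0.39 * 0.28 * (0.46*19 + 8.13)
ET = 0.39 * 0.28 * 16.8700

1.8422 mm/day


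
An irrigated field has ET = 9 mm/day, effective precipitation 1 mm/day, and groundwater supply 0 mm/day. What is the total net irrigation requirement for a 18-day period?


Daily deficit = ET - Pe - GW = 9 - 1 - 0 = 8 mm/day
NIR = 8 * 18 = 144 mm

144.0000 mm


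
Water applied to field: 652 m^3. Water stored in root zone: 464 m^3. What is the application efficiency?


Ea = V_root / V_field * 100 = 464 / 652 * 100 = 71.1656%

71.1656 %


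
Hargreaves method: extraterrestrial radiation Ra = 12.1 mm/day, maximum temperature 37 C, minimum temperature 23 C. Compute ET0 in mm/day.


Tmean = (Tmax + Tmin)/2 = (37 + 23)/2 = 30.0
ET0 = 0.0023 * 12.1 * (30.0 + 17.8) * sqrt(37 - 23)
ET0 = 0.0023 * 12.1 * 47.8 * 3.741657

4.9774 mm/day


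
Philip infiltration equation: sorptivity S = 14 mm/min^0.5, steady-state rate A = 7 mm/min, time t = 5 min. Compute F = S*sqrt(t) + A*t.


F = S*sqrt(t) + A*t
F = 14*sqrt(5) + 7*5
F = 14*2.236068 + 35

66.3050 mm


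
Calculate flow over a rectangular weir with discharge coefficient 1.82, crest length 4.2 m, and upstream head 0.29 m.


Q = C * L * H^(3/2) = 1.82 * 4.2 * 0.29^1.5 = 1.82 * 4.2 * 0.156170

1.1938 m^3/s


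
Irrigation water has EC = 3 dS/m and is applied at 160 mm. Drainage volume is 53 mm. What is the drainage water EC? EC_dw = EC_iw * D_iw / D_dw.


EC_dw = EC_iw * D_iw / D_dw
EC_dw = 3 * 160 / 53
EC_dw = 480 / 53

9.0566 dS/m


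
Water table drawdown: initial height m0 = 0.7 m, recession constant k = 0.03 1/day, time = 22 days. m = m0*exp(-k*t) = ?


m = m0 * exp(-k*t)
m = 0.7 * exp(-0.03 * 22)
m = 0.7 * exp(-0.6600)

0.3618 m


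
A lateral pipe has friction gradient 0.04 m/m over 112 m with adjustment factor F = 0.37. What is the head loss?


hf = J * L * F = 0.04 * 112 * 0.37 = 1.6576 m

1.6576 m


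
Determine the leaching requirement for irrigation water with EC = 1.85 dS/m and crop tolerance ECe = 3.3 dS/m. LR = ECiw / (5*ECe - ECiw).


LR = ECiw / (5*ECe - ECiw)
LR = 1.85 / (5*3.3 - 1.85)
LR = 1.85 / 14.6500

0.1263


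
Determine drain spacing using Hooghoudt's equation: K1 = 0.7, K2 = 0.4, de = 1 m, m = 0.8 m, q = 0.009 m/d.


S^2 = 8*K2*de*m/q + 4*K1*m^2/q
S^2 = 8*0.4*1*0.8/0.009 + 4*0.7*0.8^2/0.009
S = sqrt(483.5556)

21.9899 m


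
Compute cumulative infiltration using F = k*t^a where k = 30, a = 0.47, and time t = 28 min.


F = k * t^a = 30 * 28^0.47
F = 30 * 4.788112

143.6434 mm


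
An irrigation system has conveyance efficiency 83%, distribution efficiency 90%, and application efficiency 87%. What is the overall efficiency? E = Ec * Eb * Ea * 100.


Ec = 0.83, Eb = 0.9, Ea = 0.87
E = 0.83 * 0.9 * 0.87 * 100 = 64.9890%

64.9890 %


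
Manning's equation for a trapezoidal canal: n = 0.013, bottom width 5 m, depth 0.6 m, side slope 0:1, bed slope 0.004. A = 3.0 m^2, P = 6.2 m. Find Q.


R = A/P = 3.0/6.2 = 0.483871
Q = (1/0.013) * 3.0 * 0.483871^(2/3) * 0.004^0.5

8.9955 m^3/s


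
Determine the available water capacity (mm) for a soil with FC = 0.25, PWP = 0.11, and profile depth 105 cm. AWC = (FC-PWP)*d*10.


AWC = (FC - PWP) * d * 10
AWC = (0.25 - 0.11) * 105 * 10
AWC = 0.1400 * 105 * 10

147.0000 mm


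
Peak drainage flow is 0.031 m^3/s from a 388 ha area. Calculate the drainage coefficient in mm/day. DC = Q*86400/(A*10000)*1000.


DC = Q * 86400 / (A * 10000) * 1000
DC = 0.031 * 86400 / (388 * 10000) * 1000
DC = 2678400.0000 / 3880000

0.6903 mm/day


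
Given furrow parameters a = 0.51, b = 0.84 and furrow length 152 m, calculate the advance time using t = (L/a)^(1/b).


t = (L/a)^(1/b)
t = (152/0.51)^(1/0.84)
t = 298.039216^(1/0.84)

882.1930 min


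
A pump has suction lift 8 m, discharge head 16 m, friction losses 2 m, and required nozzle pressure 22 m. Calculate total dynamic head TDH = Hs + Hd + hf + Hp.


TDH = Hs + Hd + hf + Hp = 8 + 16 + 2 + 22 = 48

48 m


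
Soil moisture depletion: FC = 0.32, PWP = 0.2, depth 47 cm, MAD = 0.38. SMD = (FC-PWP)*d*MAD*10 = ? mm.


SMD = (FC - PWP) * d * MAD * 10
SMD = (0.32 - 0.2) * 47 * 0.38 * 10
SMD = 0.1200 * 47 * 0.38 * 10

21.4320 mm


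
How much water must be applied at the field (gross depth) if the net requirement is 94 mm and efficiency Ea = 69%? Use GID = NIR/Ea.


Ea = 69% = 0.69
GID = NIR / Ea = 94 / 0.69 = 136.2319 mm

136.2319 mm


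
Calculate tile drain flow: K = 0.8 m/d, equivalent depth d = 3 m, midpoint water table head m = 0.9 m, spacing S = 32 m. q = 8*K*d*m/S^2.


q = 8*K*d*m/S^2
q = 8*0.8*3*0.9/32^2
q = 17.2800 / 1024

0.0169 m/d


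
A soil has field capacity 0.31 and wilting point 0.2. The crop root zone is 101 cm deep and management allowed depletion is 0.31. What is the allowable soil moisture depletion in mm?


SMD = (FC - PWP) * d * MAD * 10
SMD = (0.31 - 0.2) * 101 * 0.31 * 10
SMD = 0.1100 * 101 * 0.31 * 10

34.4410 mm


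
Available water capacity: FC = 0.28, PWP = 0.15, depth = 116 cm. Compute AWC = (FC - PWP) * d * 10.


AWC = (FC - PWP) * d * 10
AWC = (0.28 - 0.15) * 116 * 10
AWC = 0.1300 * 116 * 10

150.8000 mm


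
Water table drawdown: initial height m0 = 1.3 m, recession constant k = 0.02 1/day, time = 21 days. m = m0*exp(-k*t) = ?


m = m0 * exp(-k*t)
m = 1.3 * exp(-0.02 * 21)
m = 1.3 * exp(-0.4200)

0.8542 m


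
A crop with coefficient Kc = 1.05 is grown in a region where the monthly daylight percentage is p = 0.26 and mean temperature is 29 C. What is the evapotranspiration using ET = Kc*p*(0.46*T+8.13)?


ET = Kc * p * (0.46*T + 8.13)
ET = 1.05 * 0.26 * (0.46*29 + 8.13)
ET = 1.05 * 0.26 * 21.4700

5.8613 mm/day


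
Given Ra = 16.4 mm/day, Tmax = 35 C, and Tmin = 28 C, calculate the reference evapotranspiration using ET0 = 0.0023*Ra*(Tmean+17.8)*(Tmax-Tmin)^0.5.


Tmean = (Tmax + Tmin)/2 = (35 + 28)/2 = 31.5
ET0 = 0.0023 * 16.4 * (31.5 + 17.8) * sqrt(35 - 28)
ET0 = 0.0023 * 16.4 * 49.3 * 2.645751

4.9200 mm/day


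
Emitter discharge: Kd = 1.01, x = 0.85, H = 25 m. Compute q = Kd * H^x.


q = Kd * H^x = 1.01 * 25^0.85 = 1.01 * 15.425847

15.5801 L/h


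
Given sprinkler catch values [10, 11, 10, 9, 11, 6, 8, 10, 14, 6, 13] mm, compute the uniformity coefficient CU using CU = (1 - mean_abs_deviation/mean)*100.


mean = 9.818182 mm
MAD = 1.867769 mm
CU = (1 - 1.867769/9.818182)*100

80.9764 %


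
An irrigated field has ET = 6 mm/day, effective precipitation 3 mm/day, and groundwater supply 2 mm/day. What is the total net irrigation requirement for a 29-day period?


Daily deficit = ET - Pe - GW = 6 - 3 - 2 = 1 mm/day
NIR = 1 * 29 = 29 mm

29.0000 mm


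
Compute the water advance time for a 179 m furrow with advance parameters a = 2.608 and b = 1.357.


t = (L/a)^(1/b)
t = (179/2.608)^(1/1.357)
t = 68.634969^(1/1.357)

22.5625 min


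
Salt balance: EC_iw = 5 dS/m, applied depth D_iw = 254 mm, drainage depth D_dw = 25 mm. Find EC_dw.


EC_dw = EC_iw * D_iw / D_dw
EC_dw = 5 * 254 / 25
EC_dw = 1270 / 25

50.8000 dS/m


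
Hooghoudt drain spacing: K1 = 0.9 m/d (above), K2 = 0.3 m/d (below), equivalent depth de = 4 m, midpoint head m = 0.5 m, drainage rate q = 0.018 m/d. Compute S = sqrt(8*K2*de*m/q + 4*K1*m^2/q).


S^2 = 8*K2*de*m/q + 4*K1*m^2/q
S^2 = 8*0.3*4*0.5/0.018 + 4*0.9*0.5^2/0.018
S = sqrt(316.6667)

17.7951 m


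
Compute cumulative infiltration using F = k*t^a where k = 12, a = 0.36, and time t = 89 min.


F = k * t^a = 12 * 89^0.36
F = 12 * 5.032461

60.3895 mm


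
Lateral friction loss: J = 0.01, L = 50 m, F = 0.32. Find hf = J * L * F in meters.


hf = J * L * F = 0.01 * 50 * 0.32 = 0.1600 m

0.1600 m


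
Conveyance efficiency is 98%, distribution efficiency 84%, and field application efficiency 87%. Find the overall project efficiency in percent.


Ec = 0.98, Eb = 0.84, Ea = 0.87
E = 0.98 * 0.84 * 0.87 * 100 = 71.6184%

71.6184 %


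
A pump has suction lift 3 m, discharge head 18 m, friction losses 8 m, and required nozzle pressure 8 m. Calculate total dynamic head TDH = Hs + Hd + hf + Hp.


TDH = Hs + Hd + hf + Hp = 3 + 18 + 8 + 8 = 37

37 m


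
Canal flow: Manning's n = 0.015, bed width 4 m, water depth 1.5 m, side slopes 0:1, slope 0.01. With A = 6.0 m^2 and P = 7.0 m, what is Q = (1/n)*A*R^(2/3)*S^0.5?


R = A/P = 6.0/7.0 = 0.857143
Q = (1/0.015) * 6.0 * 0.857143^(2/3) * 0.01^0.5

36.0935 m^3/s


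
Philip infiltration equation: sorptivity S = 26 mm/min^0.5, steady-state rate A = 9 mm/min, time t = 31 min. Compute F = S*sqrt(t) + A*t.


F = S*sqrt(t) + A*t
F = 26*sqrt(31) + 9*31
F = 26*5.567764 + 279

423.7619 mm


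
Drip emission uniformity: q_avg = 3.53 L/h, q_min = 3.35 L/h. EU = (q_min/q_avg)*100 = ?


EU = (q_min/q_avg)*100 = (3.35/3.53)*100 = 94.9008%

94.9008 %


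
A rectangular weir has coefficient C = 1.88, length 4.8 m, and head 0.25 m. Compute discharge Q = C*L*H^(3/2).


Q = C * L * H^(3/2) = 1.88 * 4.8 * 0.25^1.5 = 1.88 * 4.8 * 0.125000

1.1280 m^3/s


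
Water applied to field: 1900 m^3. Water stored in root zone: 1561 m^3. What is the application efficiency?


Ea = V_root / V_field * 100 = 1561 / 1900 * 100 = 82.1579%

82.1579 %


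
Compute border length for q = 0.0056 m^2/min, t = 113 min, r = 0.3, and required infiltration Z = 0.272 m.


L = q*t/((1+r)*Z)
L = 0.0056*113/((1+0.3)*0.272)
L = 0.6328/0.3536

1.7896 m


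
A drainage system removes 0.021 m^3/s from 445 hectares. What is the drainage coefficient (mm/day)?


DC = Q * 86400 / (A * 10000) * 1000
DC = 0.021 * 86400 / (445 * 10000) * 1000
DC = 1814400.0000 / 4450000

0.4077 mm/day


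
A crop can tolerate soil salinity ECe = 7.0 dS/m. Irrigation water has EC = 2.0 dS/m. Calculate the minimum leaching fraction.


LR = ECiw / (5*ECe - ECiw)
LR = 2.0 / (5*7.0 - 2.0)
LR = 2.0 / 33.0000

0.0606


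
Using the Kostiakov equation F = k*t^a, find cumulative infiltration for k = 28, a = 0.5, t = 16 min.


F = k * t^a = 28 * 16^0.5
F = 28 * 4.000000

112.0000 mm


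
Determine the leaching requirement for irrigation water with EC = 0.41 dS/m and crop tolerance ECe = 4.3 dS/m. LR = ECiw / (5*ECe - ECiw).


LR = ECiw / (5*ECe - ECiw)
LR = 0.41 / (5*4.3 - 0.41)
LR = 0.41 / 21.0900

0.0194


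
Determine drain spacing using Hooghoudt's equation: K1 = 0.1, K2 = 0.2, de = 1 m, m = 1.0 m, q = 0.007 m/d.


S^2 = 8*K2*de*m/q + 4*K1*m^2/q
S^2 = 8*0.2*1*1.0/0.007 + 4*0.1*1.0^2/0.007
S = sqrt(285.7143)

16.9031 m


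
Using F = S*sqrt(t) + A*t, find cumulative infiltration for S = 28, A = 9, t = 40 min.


F = S*sqrt(t) + A*t
F = 28*sqrt(40) + 9*40
F = 28*6.324555 + 360

537.0875 mm


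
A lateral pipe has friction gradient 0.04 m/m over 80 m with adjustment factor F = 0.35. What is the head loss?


hf = J * L * F = 0.04 * 80 * 0.35 = 1.1200 m

1.1200 m


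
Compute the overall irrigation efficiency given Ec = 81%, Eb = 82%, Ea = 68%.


Ec = 0.81, Eb = 0.82, Ea = 0.68
E = 0.81 * 0.82 * 0.68 * 100 = 45.1656%

45.1656 %


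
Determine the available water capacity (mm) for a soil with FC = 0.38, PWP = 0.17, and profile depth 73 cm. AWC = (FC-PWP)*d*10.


AWC = (FC - PWP) * d * 10
AWC = (0.38 - 0.17) * 73 * 10
AWC = 0.2100 * 73 * 10

153.3000 mm


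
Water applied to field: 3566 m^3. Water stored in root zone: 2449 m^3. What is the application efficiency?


Ea = V_root / V_field * 100 = 2449 / 3566 * 100 = 68.6764%

68.6764 %


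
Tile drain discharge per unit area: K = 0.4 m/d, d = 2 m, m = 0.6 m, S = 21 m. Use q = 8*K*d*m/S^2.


q = 8*K*d*m/S^2
q = 8*0.4*2*0.6/21^2
q = 3.8400 / 441

0.0087 m/d


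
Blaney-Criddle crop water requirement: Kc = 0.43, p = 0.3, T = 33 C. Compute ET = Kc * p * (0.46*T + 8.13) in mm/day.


ET = Kc * p * (0.46*T + 8.13)
ET = 0.43 * 0.3 * (0.46*33 + 8.13)
ET = 0.43 * 0.3 * 23.3100

3.0070 mm/day


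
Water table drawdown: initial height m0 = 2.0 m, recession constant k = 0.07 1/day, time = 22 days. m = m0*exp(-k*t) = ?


m = m0 * exp(-k*t)
m = 2.0 * exp(-0.07 * 22)
m = 2.0 * exp(-1.5400)

0.4288 m


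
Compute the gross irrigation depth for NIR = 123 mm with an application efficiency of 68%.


Ea = 68% = 0.68
GID = NIR / Ea = 123 / 0.68 = 180.8824 mm

180.8824 mm


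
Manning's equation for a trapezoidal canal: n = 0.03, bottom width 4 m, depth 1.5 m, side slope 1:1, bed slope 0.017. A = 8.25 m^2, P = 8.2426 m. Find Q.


R = A/P = 8.25/8.2426 = 1.000898
Q = (1/0.03) * 8.25 * 1.000898^(2/3) * 0.017^0.5

35.8771 m^3/s


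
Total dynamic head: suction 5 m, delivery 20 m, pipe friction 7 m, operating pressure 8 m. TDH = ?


TDH = Hs + Hd + hf + Hp = 5 + 20 + 7 + 8 = 40

40 m


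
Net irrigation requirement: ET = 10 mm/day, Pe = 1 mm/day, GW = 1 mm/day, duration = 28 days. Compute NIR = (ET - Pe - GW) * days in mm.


Daily deficit = ET - Pe - GW = 10 - 1 - 1 = 8 mm/day
NIR = 8 * 28 = 224 mm

224.0000 mm


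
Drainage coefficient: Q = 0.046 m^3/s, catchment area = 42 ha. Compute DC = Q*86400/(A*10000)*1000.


DC = Q * 86400 / (A * 10000) * 1000
DC = 0.046 * 86400 / (42 * 10000) * 1000
DC = 3974400.0000 / 420000

9.4629 mm/day


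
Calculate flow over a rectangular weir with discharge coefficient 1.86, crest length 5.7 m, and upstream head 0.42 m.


Q = C * L * H^(3/2) = 1.86 * 5.7 * 0.42^1.5 = 1.86 * 5.7 * 0.272191

2.8858 m^3/s


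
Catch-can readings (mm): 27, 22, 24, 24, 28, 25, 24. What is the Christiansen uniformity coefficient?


mean = 24.857143 mm
MAD = 1.551020 mm
CU = (1 - 1.551020/24.857143)*100

93.7603 %


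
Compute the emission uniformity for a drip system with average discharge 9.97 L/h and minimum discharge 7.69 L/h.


EU = (q_min/q_avg)*100 = (7.69/9.97)*100 = 77.1314%

77.1314 %


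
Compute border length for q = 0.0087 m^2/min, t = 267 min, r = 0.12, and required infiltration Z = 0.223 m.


L = q*t/((1+r)*Z)
L = 0.0087*267/((1+0.12)*0.223)
L = 2.3229/0.24976

9.3005 m


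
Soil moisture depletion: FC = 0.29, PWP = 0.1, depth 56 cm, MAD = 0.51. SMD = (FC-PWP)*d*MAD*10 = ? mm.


SMD = (FC - PWP) * d * MAD * 10
SMD = (0.29 - 0.1) * 56 * 0.51 * 10
SMD = 0.1900 * 56 * 0.51 * 10

54.2640 mm


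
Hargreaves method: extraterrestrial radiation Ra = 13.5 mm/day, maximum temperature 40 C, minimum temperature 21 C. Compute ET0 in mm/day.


Tmean = (Tmax + Tmin)/2 = (40 + 21)/2 = 30.5
ET0 = 0.0023 * 13.5 * (30.5 + 17.8) * sqrt(40 - 21)
ET0 = 0.0023 * 13.5 * 48.3 * 4.358899

6.5371 mm/day


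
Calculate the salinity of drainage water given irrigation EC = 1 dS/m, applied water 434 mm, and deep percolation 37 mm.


EC_dw = EC_iw * D_iw / D_dw
EC_dw = 1 * 434 / 37
EC_dw = 434 / 37

11.7297 dS/m


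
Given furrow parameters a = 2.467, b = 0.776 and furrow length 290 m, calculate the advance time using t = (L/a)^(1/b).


t = (L/a)^(1/b)
t = (290/2.467)^(1/0.776)
t = 117.551682^(1/0.776)

465.3939 min


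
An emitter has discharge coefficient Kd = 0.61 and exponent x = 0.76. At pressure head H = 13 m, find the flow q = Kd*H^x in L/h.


q = Kd * H^x = 0.61 * 13^0.76 = 0.61 * 7.024201

4.2848 L/h


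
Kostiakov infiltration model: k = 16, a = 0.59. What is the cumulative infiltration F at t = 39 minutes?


F = k * t^a = 16 * 39^0.59
F = 16 * 8.684166

138.9467 mm


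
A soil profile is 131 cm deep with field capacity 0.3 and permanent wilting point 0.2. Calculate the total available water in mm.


AWC = (FC - PWP) * d * 10
AWC = (0.3 - 0.2) * 131 * 10
AWC = 0.1000 * 131 * 10

131.0000 mm


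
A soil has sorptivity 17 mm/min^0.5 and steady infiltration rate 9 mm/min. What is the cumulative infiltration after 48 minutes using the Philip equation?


F = S*sqrt(t) + A*t
F = 17*sqrt(48) + 9*48
F = 17*6.928203 + 432

549.7795 mm


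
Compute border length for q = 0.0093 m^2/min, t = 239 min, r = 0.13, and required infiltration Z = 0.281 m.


L = q*t/((1+r)*Z)
L = 0.0093*239/((1+0.13)*0.281)
L = 2.2227/0.31753

7.0000 m


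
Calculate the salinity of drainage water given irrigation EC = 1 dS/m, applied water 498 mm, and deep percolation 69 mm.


EC_dw = EC_iw * D_iw / D_dw
EC_dw = 1 * 498 / 69
EC_dw = 498 / 69

7.2174 dS/m


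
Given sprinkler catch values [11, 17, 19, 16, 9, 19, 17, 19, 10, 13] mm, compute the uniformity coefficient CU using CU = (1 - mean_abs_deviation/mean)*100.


mean = 15.000000 mm
MAD = 3.400000 mm
CU = (1 - 3.400000/15.000000)*100

77.3333 %


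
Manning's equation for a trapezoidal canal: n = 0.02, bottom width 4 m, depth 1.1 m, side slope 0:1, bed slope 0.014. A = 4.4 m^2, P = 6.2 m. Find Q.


R = A/P = 4.4/6.2 = 0.709677
Q = (1/0.02) * 4.4 * 0.709677^(2/3) * 0.014^0.5

20.7107 m^3/s


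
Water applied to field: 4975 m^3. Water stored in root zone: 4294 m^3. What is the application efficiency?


Ea = V_root / V_field * 100 = 4294 / 4975 * 100 = 86.3116%

86.3116 %


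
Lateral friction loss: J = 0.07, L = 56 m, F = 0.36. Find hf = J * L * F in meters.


hf = J * L * F = 0.07 * 56 * 0.36 = 1.4112 m

1.4112 m


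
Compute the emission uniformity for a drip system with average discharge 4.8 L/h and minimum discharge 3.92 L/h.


EU = (q_min/q_avg)*100 = (3.92/4.8)*100 = 81.6667%

81.6667 %


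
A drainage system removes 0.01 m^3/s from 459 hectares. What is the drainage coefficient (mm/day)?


DC = Q * 86400 / (A * 10000) * 1000
DC = 0.01 * 86400 / (459 * 10000) * 1000
DC = 864000.0000 / 4590000

0.1882 mm/day


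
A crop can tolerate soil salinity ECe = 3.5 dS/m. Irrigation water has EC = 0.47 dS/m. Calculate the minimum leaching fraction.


LR = ECiw / (5*ECe - ECiw)
LR = 0.47 / (5*3.5 - 0.47)
LR = 0.47 / 17.0300

0.0276


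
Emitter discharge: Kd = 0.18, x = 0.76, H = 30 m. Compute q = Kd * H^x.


q = Kd * H^x = 0.18 * 30^0.76 = 0.18 * 13.262096

2.3872 L/h


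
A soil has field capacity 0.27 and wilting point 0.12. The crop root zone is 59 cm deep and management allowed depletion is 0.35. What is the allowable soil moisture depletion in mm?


SMD = (FC - PWP) * d * MAD * 10
SMD = (0.27 - 0.12) * 59 * 0.35 * 10
SMD = 0.1500 * 59 * 0.35 * 10

30.9750 mm


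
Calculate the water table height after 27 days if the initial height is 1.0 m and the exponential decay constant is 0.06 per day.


m = m0 * exp(-k*t)
m = 1.0 * exp(-0.06 * 27)
m = 1.0 * exp(-1.6200)

0.1979 m


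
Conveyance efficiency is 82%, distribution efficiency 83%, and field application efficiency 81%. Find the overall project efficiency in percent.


Ec = 0.82, Eb = 0.83, Ea = 0.81
E = 0.82 * 0.83 * 0.81 * 100 = 55.1286%

55.1286 %


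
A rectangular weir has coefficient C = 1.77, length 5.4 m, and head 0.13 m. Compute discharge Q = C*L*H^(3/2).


Q = C * L * H^(3/2) = 1.77 * 5.4 * 0.13^1.5 = 1.77 * 5.4 * 0.046872

0.4480 m^3/s


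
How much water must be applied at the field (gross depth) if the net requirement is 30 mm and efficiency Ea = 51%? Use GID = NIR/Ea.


Ea = 51% = 0.51
GID = NIR / Ea = 30 / 0.51 = 58.8235 mm

58.8235 mm


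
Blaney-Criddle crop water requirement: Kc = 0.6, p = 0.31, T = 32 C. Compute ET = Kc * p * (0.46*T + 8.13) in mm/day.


ET = Kc * p * (0.46*T + 8.13)
ET = 0.6 * 0.31 * (0.46*32 + 8.13)
ET = 0.6 * 0.31 * 22.8500

4.2501 mm/day


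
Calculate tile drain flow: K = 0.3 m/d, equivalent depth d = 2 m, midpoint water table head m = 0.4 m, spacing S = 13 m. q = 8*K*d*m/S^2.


q = 8*K*d*m/S^2
q = 8*0.3*2*0.4/13^2
q = 1.9200 / 169

0.0114 m/d


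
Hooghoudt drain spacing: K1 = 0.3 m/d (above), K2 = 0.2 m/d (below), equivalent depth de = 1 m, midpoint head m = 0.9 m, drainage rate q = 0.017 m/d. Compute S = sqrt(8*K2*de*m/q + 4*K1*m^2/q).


S^2 = 8*K2*de*m/q + 4*K1*m^2/q
S^2 = 8*0.2*1*0.9/0.017 + 4*0.3*0.9^2/0.017
S = sqrt(141.8824)

11.9114 m


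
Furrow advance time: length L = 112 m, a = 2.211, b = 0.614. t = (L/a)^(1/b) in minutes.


t = (L/a)^(1/b)
t = (112/2.211)^(1/0.614)
t = 50.655812^(1/0.614)

597.4055 min


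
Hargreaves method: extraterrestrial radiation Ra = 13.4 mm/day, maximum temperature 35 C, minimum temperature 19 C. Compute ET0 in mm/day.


Tmean = (Tmax + Tmin)/2 = (35 + 19)/2 = 27.0
ET0 = 0.0023 * 13.4 * (27.0 + 17.8) * sqrt(35 - 19)
ET0 = 0.0023 * 13.4 * 44.8 * 4.000000

5.5229 mm/day


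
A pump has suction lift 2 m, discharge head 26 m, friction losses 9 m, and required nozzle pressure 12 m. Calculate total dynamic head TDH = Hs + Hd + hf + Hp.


TDH = Hs + Hd + hf + Hp = 2 + 26 + 9 + 12 = 49

49 m


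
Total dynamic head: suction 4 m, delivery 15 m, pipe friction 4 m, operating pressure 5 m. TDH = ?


TDH = Hs + Hd + hf + Hp = 4 + 15 + 4 + 5 = 28

28 m


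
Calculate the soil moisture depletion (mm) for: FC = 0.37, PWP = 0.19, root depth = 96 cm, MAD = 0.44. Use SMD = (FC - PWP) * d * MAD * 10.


SMD = (FC - PWP) * d * MAD * 10
SMD = (0.37 - 0.19) * 96 * 0.44 * 10
SMD = 0.1800 * 96 * 0.44 * 10

76.0320 mm


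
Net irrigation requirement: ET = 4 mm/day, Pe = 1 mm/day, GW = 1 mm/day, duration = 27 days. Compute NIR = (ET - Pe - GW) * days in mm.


Daily deficit = ET - Pe - GW = 4 - 1 - 1 = 2 mm/day
NIR = 2 * 27 = 54 mm

54.0000 mm


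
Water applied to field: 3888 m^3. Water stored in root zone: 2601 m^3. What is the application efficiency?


Ea = V_root / V_field * 100 = 2601 / 3888 * 100 = 66.8981%

66.8981 %


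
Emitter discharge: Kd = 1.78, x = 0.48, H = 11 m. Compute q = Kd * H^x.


q = Kd * H^x = 1.78 * 11^0.48 = 1.78 * 3.161320

5.6271 L/h


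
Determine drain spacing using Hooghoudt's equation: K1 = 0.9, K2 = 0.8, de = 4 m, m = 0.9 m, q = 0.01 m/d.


S^2 = 8*K2*de*m/q + 4*K1*m^2/q
S^2 = 8*0.8*4*0.9/0.01 + 4*0.9*0.9^2/0.01
S = sqrt(2595.6000)

50.9470 m


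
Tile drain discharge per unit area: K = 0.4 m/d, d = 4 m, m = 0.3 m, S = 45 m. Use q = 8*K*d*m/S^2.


q = 8*K*d*m/S^2
q = 8*0.4*4*0.3/45^2
q = 3.8400 / 2025

0.0019 m/d


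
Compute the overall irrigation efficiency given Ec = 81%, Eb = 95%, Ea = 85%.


Ec = 0.81, Eb = 0.95, Ea = 0.85
E = 0.81 * 0.95 * 0.85 * 100 = 65.4075%

65.4075 %


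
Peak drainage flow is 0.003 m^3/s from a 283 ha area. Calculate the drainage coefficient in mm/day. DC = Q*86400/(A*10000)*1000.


DC = Q * 86400 / (A * 10000) * 1000
DC = 0.003 * 86400 / (283 * 10000) * 1000
DC = 259200.0000 / 2830000

0.0916 mm/day


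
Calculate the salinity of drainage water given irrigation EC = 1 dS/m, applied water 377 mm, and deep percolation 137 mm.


EC_dw = EC_iw * D_iw / D_dw
EC_dw = 1 * 377 / 137
EC_dw = 377 / 137

2.7518 dS/m


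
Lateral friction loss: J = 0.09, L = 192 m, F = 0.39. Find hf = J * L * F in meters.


hf = J * L * F = 0.09 * 192 * 0.39 = 6.7392 m

6.7392 m


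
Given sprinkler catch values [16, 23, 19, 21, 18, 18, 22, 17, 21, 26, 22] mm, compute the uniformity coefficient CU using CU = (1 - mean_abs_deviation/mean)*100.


mean = 20.272727 mm
MAD = 2.429752 mm
CU = (1 - 2.429752/20.272727)*100

88.0147 %


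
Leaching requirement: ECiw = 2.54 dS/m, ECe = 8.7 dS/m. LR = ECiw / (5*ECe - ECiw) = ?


LR = ECiw / (5*ECe - ECiw)
LR = 2.54 / (5*8.7 - 2.54)
LR = 2.54 / 40.9600

0.0620


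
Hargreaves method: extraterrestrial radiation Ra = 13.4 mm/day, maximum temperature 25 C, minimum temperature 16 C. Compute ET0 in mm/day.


Tmean = (Tmax + Tmin)/2 = (25 + 16)/2 = 20.5
ET0 = 0.0023 * 13.4 * (20.5 + 17.8) * sqrt(25 - 16)
ET0 = 0.0023 * 13.4 * 38.3 * 3.000000

3.5412 mm/day


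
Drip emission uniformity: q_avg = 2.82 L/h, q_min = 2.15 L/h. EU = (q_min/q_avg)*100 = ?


EU = (q_min/q_avg)*100 = (2.15/2.82)*100 = 76.2411%

76.2411 %


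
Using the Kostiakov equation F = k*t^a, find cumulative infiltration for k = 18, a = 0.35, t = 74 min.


F = k * t^a = 18 * 74^0.35
F = 18 * 4.510567

81.1902 mm


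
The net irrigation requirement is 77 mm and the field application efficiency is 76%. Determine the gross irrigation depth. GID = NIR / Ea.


Ea = 76% = 0.76
GID = NIR / Ea = 77 / 0.76 = 101.3158 mm

101.3158 mm


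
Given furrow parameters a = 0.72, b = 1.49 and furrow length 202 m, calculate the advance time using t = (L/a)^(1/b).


t = (L/a)^(1/b)
t = (202/0.72)^(1/1.49)
t = 280.555556^(1/1.49)

43.9507 min


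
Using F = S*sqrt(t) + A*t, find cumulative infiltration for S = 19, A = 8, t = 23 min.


F = S*sqrt(t) + A*t
F = 19*sqrt(23) + 8*23
F = 19*4.795832 + 184

275.1208 mm


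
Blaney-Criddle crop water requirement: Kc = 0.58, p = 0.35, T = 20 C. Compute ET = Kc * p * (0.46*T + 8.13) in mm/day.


ET = Kc * p * (0.46*T + 8.13)
ET = 0.58 * 0.35 * (0.46*20 + 8.13)
ET = 0.58 * 0.35 * 17.3300

3.5180 mm/day


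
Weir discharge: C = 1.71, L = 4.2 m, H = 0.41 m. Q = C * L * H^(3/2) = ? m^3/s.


Q = C * L * H^(3/2) = 1.71 * 4.2 * 0.41^1.5 = 1.71 * 4.2 * 0.262528

1.8855 m^3/s


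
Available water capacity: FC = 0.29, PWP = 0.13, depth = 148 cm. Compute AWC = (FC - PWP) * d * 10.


AWC = (FC - PWP) * d * 10
AWC = (0.29 - 0.13) * 148 * 10
AWC = 0.1600 * 148 * 10

236.8000 mm


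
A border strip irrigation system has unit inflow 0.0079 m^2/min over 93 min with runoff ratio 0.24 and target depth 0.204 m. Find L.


L = q*t/((1+r)*Z)
L = 0.0079*93/((1+0.24)*0.204)
L = 0.7347/0.25296

2.9044 m


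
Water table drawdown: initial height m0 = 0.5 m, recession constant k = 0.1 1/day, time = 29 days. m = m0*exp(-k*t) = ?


m = m0 * exp(-k*t)
m = 0.5 * exp(-0.1 * 29)
m = 0.5 * exp(-2.9000)

0.0275 m


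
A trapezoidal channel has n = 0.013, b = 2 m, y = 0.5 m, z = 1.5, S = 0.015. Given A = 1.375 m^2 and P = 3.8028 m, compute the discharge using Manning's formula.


R = A/P = 1.375/3.8028 = 0.361576
Q = (1/0.013) * 1.375 * 0.361576^(2/3) * 0.015^0.5

6.5746 m^3/s


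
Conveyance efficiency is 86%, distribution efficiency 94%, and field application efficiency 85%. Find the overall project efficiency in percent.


Ec = 0.86, Eb = 0.94, Ea = 0.85
E = 0.86 * 0.94 * 0.85 * 100 = 68.7140%

68.7140 %


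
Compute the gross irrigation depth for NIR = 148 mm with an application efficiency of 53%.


Ea = 53% = 0.53
GID = NIR / Ea = 148 / 0.53 = 279.2453 mm

279.2453 mm


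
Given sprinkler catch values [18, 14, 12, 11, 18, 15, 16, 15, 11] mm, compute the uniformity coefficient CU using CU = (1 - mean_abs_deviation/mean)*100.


mean = 14.444444 mm
MAD = 2.172840 mm
CU = (1 - 2.172840/14.444444)*100

84.9573 %


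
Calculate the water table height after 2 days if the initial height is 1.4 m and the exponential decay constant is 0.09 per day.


m = m0 * exp(-k*t)
m = 1.4 * exp(-0.09 * 2)
m = 1.4 * exp(-0.1800)

1.1694 m


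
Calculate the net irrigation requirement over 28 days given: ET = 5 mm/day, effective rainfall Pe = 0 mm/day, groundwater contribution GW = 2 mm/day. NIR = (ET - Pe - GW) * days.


Daily deficit = ET - Pe - GW = 5 - 0 - 2 = 3 mm/day
NIR = 3 * 28 = 84 mm

84.0000 mm


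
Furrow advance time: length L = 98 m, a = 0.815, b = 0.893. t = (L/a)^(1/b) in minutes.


t = (L/a)^(1/b)
t = (98/0.815)^(1/0.893)
t = 120.245399^(1/0.893)

213.4539 min


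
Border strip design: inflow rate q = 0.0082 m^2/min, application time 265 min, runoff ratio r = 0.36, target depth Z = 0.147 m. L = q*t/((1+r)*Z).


L = q*t/((1+r)*Z)
L = 0.0082*265/((1+0.36)*0.147)
L = 2.173/0.19992

10.8693 m


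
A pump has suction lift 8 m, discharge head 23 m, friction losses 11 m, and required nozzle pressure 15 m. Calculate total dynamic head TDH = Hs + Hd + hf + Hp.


TDH = Hs + Hd + hf + Hp = 8 + 23 + 11 + 15 = 57

57 m


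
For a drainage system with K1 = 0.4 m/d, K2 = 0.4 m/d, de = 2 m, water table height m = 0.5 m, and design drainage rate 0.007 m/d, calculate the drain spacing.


S^2 = 8*K2*de*m/q + 4*K1*m^2/q
S^2 = 8*0.4*2*0.5/0.007 + 4*0.4*0.5^2/0.007
S = sqrt(514.2857)

22.6779 m


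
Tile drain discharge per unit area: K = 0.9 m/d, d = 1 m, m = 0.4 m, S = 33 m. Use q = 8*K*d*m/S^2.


q = 8*K*d*m/S^2
q = 8*0.9*1*0.4/33^2
q = 2.8800 / 1089

0.0026 m/d


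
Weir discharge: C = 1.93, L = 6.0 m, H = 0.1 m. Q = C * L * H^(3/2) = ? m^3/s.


Q = C * L * H^(3/2) = 1.93 * 6.0 * 0.1^1.5 = 1.93 * 6.0 * 0.031623

0.3662 m^3/s


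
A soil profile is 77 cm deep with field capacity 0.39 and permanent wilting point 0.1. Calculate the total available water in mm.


AWC = (FC - PWP) * d * 10
AWC = (0.39 - 0.1) * 77 * 10
AWC = 0.2900 * 77 * 10

223.3000 mm


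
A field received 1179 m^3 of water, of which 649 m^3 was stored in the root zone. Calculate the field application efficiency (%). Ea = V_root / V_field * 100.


Ea = V_root / V_field * 100 = 649 / 1179 * 100 = 55.0466%

55.0466 %


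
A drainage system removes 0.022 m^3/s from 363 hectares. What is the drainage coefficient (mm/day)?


DC = Q * 86400 / (A * 10000) * 1000
DC = 0.022 * 86400 / (363 * 10000) * 1000
DC = 1900800.0000 / 3630000

0.5236 mm/day


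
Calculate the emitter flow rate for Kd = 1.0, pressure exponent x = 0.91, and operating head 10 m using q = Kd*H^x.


q = Kd * H^x = 1.0 * 10^0.91 = 1.0 * 8.128305

8.1283 L/h


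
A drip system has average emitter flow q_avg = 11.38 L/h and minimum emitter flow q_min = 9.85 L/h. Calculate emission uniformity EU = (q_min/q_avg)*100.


EU = (q_min/q_avg)*100 = (9.85/11.38)*100 = 86.5554%

86.5554 %


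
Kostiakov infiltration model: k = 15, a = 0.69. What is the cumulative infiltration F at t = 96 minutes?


F = k * t^a = 15 * 96^0.69
F = 15 * 23.322073

349.8311 mm


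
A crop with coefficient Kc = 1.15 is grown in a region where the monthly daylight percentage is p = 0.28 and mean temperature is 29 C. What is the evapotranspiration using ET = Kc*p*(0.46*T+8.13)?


ET = Kc * p * (0.46*T + 8.13)
ET = 1.15 * 0.28 * (0.46*29 + 8.13)
ET = 1.15 * 0.28 * 21.4700

6.9133 mm/day


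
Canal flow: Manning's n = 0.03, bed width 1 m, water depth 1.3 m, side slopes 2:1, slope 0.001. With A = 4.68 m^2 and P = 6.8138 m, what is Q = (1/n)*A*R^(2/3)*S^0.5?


R = A/P = 4.68/6.8138 = 0.686841
Q = (1/0.03) * 4.68 * 0.686841^(2/3) * 0.001^0.5

3.8403 m^3/s


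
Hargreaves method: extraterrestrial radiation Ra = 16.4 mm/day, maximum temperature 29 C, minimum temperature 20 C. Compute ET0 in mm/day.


Tmean = (Tmax + Tmin)/2 = (29 + 20)/2 = 24.5
ET0 = 0.0023 * 16.4 * (24.5 + 17.8) * sqrt(29 - 20)
ET0 = 0.0023 * 16.4 * 42.3 * 3.000000

4.7867 mm/day


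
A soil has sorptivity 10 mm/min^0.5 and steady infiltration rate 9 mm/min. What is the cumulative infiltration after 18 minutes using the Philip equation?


F = S*sqrt(t) + A*t
F = 10*sqrt(18) + 9*18
F = 10*4.242641 + 162

204.4264 mm


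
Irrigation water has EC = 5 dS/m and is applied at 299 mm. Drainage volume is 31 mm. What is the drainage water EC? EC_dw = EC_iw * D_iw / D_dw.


EC_dw = EC_iw * D_iw / D_dw
EC_dw = 5 * 299 / 31
EC_dw = 1495 / 31

48.2258 dS/m


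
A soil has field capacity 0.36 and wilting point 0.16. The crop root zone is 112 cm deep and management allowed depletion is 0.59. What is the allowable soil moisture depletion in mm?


SMD = (FC - PWP) * d * MAD * 10
SMD = (0.36 - 0.16) * 112 * 0.59 * 10
SMD = 0.2000 * 112 * 0.59 * 10

132.1600 mm


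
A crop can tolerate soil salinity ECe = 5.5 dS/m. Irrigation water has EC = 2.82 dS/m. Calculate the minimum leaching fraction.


LR = ECiw / (5*ECe - ECiw)
LR = 2.82 / (5*5.5 - 2.82)
LR = 2.82 / 24.6800

0.1143


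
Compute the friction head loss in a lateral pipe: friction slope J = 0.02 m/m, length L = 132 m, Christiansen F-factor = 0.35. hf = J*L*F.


hf = J * L * F = 0.02 * 132 * 0.35 = 0.9240 m

0.9240 m


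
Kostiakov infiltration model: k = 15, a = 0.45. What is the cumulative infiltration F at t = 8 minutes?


F = k * t^a = 15 * 8^0.45
F = 15 * 2.549121

38.2368 mm


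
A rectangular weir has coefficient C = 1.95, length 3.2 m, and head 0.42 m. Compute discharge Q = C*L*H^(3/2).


Q = C * L * H^(3/2) = 1.95 * 3.2 * 0.42^1.5 = 1.95 * 3.2 * 0.272191

1.6985 m^3/s


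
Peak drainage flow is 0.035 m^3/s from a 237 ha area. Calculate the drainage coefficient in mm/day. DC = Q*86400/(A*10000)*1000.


DC = Q * 86400 / (A * 10000) * 1000
DC = 0.035 * 86400 / (237 * 10000) * 1000
DC = 3024000.0000 / 2370000

1.2759 mm/day


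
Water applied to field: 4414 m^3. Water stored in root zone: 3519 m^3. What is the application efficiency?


Ea = V_root / V_field * 100 = 3519 / 4414 * 100 = 79.7236%

79.7236 %


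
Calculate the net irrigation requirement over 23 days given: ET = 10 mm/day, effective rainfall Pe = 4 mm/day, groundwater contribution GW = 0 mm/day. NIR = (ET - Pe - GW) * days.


Daily deficit = ET - Pe - GW = 10 - 4 - 0 = 6 mm/day
NIR = 6 * 23 = 138 mm

138.0000 mm


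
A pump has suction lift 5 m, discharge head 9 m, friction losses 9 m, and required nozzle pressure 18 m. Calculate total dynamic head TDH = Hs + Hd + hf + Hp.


TDH = Hs + Hd + hf + Hp = 5 + 9 + 9 + 18 = 41

41 m


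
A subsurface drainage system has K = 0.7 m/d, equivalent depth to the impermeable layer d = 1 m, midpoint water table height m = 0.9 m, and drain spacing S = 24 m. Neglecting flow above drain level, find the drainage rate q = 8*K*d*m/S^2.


q = 8*K*d*m/S^2
q = 8*0.7*1*0.9/24^2
q = 5.0400 / 576

0.0088 m/d


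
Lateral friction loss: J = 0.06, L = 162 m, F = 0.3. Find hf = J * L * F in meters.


hf = J * L * F = 0.06 * 162 * 0.3 = 2.9160 m

2.9160 m


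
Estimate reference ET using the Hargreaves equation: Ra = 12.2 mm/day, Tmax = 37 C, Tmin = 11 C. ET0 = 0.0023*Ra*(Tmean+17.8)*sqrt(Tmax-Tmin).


Tmean = (Tmax + Tmin)/2 = (37 + 11)/2 = 24.0
ET0 = 0.0023 * 12.2 * (24.0 + 17.8) * sqrt(37 - 11)
ET0 = 0.0023 * 12.2 * 41.8 * 5.099020

5.9807 mm/day


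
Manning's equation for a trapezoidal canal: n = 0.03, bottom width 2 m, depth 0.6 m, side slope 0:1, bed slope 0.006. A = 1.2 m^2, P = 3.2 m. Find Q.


R = A/P = 1.2/3.2 = 0.375000
Q = (1/0.03) * 1.2 * 0.375000^(2/3) * 0.006^0.5

1.6112 m^3/s


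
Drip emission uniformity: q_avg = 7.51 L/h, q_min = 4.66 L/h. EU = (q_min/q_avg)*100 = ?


EU = (q_min/q_avg)*100 = (4.66/7.51)*100 = 62.0506%

62.0506 %


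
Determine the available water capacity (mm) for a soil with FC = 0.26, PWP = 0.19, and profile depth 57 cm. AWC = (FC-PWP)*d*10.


AWC = (FC - PWP) * d * 10
AWC = (0.26 - 0.19) * 57 * 10
AWC = 0.0700 * 57 * 10

39.9000 mm


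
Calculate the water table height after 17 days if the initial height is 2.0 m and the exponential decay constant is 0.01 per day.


m = m0 * exp(-k*t)
m = 2.0 * exp(-0.01 * 17)
m = 2.0 * exp(-0.1700)

1.6873 m


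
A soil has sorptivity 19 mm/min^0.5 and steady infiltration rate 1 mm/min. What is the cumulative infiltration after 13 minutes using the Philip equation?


F = S*sqrt(t) + A*t
F = 19*sqrt(13) + 1*13
F = 19*3.605551 + 13

81.5055 mm


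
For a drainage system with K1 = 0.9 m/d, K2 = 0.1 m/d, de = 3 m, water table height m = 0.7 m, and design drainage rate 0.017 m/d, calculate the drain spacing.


S^2 = 8*K2*de*m/q + 4*K1*m^2/q
S^2 = 8*0.1*3*0.7/0.017 + 4*0.9*0.7^2/0.017
S = sqrt(202.5882)

14.2333 m


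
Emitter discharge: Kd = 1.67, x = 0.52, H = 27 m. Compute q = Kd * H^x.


q = Kd * H^x = 1.67 * 27^0.52 = 1.67 * 5.550207

9.2688 L/h


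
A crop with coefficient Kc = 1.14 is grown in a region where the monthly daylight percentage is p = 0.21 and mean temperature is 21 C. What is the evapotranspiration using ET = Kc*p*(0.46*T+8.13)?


ET = Kc * p * (0.46*T + 8.13)
ET = 1.14 * 0.21 * (0.46*21 + 8.13)
ET = 1.14 * 0.21 * 17.7900

4.2589 mm/day
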